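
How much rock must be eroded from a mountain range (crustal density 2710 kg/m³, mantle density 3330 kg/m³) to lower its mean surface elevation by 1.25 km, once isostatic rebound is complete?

Net drop Δ = e − u = e − e ρ_c/ρ_m = e (ρ_m − ρ_c)/ρ_m.
e = Δ ρ_m/(ρ_m − ρ_c) = 1.25 km × 3330/620 = 6.71 km.

6.71 km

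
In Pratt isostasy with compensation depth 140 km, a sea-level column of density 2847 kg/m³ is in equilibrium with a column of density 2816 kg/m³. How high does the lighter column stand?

1.54 km

ρ_ref D = ρ (D + h) → h = D (ρ_ref − ρ)/ρ.
h = 140 km × (2847 − 2816)/2816 = 1.54 km.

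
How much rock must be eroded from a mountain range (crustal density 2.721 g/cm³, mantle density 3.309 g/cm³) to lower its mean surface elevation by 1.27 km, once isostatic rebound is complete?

Net drop Δ = e − u = e − e ρ_c/ρ_m = e (ρ_m − ρ_c)/ρ_m.
e = Δ ρ_m/(ρ_m − ρ_c) = 1.27 km × 3.309/0.588 = 7.15 km.

7.15 km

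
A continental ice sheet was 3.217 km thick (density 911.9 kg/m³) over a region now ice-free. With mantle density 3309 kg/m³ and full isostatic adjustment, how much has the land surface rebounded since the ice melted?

Removing the load lets mantle flow back in; uplift u satisfies ρ_ice t = ρ_m u.
u = t ρ_ice/ρ_m = 3.217 km × 911.9/3309 = 0.887 km.

0.887 km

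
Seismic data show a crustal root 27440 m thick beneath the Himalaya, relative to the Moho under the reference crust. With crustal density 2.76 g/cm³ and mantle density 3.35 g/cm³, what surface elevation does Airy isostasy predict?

5870 m

For local isostatic compensation: ρ_c h = (ρ_m − ρ_c) r.
h = r (ρ_m − ρ_c) / ρ_c = 27440 m × (3.35 − 2.76) / 2.76 = 5870 m.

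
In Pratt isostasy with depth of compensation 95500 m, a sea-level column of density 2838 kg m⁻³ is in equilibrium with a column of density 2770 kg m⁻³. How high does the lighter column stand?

ρ_ref D = ρ (D + h) → h = D (ρ_ref − ρ)/ρ.
h = 95500 m × (2838 − 2770)/2770 = 2340 m.

2340 m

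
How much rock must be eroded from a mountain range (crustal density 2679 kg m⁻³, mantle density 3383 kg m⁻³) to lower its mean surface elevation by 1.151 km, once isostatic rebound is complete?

5.53 km

Net drop Δ = e − u = e − e ρ_c/ρ_m = e (ρ_m − ρ_c)/ρ_m.
e = Δ ρ_m/(ρ_m − ρ_c) = 1.151 km × 3383/704 = 5.53 km.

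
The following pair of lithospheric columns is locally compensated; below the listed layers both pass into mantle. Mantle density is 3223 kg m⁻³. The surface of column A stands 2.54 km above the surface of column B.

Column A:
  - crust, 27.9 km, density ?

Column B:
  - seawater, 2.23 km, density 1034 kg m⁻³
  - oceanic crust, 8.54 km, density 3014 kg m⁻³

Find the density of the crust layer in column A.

2690 kg m⁻³

Take the compensation level at the base of the deeper column (depth z_c below the surface of column A) and equate Σ ρ_i t_i down to z_c; mantle fills any gap and the z_c terms cancel.
Column A: 27.9×ρ + (z_c − 27.9)×3223
Column B: 2.54×0 + 2.23×1034 + 8.54×3014 + (z_c − 2.54 − 10.77)×3223
The z_c×3223 term appears on both sides and cancels. Collect the known terms of each column as K = Σ(ρt)_known − 3223 × (depth of known layers): K_A = 0 − 3223×27.9 = −89921.7; K_B = 28045.38 − 3223×(2.54 + 10.77) = −14852.75.
Balance: K_A + 27.9×ρ = K_B, so ρ = (K_B − K_A)/27.9 = 75068.9/27.9 = 2690 kg m⁻³.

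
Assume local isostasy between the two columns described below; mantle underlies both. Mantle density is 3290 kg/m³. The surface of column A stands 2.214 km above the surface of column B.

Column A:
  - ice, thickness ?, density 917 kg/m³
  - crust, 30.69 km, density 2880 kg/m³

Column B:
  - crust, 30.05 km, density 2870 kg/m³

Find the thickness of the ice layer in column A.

Take the compensation level at the base of the deeper column (depth z_c below the surface of column A) and equate Σ ρ_i t_i down to z_c; mantle fills any gap and the z_c terms cancel.
Column A: x×917 + 30.69×2880 + (z_c − 30.69 − x)×3290
Column B: 2.214×0 + 30.05×2870 + (z_c − 2.214 − 30.05)×3290
The z_c×3290 term appears on both sides and cancels. Collect the known terms of each column as K = Σ(ρt)_known − 3290 × (depth of known layers): K_A = 88387.2 − 3290×30.69 = −12582.9; K_B = 86243.5 − 3290×(2.214 + 30.05) = −19905.06.
Balance: K_A − x×(3290 − 917) = K_B, so x = (K_A − K_B)/(3290 − 917) = 7322.16/2373 = 3.09 km.

3.09 km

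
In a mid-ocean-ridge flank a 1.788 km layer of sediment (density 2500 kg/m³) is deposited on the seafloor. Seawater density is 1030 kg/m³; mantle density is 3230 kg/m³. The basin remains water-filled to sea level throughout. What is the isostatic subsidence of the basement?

Submarine loading: the sediment displaces seawater, and the subsidence is in turn flooded, so s (ρ_m − ρ_w) = t (ρ_sed − ρ_w).
s = 1.788 km × (2500 − 1030) / (3230 − 1030) = 1.19 km.

1.19 km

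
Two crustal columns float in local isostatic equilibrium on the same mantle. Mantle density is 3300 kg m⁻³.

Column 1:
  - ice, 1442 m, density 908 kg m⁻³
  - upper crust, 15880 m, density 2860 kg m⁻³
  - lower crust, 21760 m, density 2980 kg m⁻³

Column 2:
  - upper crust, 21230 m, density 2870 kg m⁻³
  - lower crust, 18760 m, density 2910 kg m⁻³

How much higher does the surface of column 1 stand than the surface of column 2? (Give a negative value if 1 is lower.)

289 m

For any compensation level in the mantle, the mantle terms cancel and isostasy reduces to e = (Σt_1 − Σt_2) − (Σ(ρt)_1 − Σ(ρt)_2) / ρ_m.
Σt_1 = 39082 m; Σt_2 = 39990 m; Σ(ρt)_1 = 111570936; Σ(ρt)_2 = 115521700 (in m·kg m⁻³).
e = (39082 − 39990) − (111570936 − 115521700) / 3300 = 289 m.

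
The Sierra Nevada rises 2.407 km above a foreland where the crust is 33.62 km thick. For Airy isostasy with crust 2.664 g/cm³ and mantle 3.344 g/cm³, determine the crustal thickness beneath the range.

Root depth r = h ρ_c / (ρ_m − ρ_c) = 2.407 km × 2.664 / 0.68 = 9.43 km.
Total thickness = T + h + r = 33.62 km + 2.407 km + 9.43 km = 45.5 km.

45.5 km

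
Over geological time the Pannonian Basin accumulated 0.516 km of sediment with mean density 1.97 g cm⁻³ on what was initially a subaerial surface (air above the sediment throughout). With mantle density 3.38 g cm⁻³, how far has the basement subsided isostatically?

Subaerial load: s = t ρ_sed / ρ_m = 0.516 km × 1.97/3.38 = 0.301 km.

0.301 km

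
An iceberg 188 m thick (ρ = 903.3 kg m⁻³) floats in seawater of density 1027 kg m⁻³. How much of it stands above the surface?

22.6 m

Floating equilibrium: submerged depth d = t ρ_obj/ρ_fluid = 188 m × 903.3/1027 = 165.4 m.
Freeboard = t − d = 188 m − 165.4 m = 22.6 m.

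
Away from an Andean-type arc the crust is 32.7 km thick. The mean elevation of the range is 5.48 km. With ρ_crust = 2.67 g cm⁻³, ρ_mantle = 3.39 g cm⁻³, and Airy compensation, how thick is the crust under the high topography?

Root depth r = h ρ_c / (ρ_m − ρ_c) = 5.48 km × 2.67 / 0.72 = 20.32 km.
Total thickness = T + h + r = 32.7 km + 5.48 km + 20.32 km = 58.5 km.

58.5 km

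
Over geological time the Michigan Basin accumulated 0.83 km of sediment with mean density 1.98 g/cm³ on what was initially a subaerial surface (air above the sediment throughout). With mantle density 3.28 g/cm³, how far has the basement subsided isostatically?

Subaerial load: s = t ρ_sed / ρ_m = 0.83 km × 1.98/3.28 = 0.501 km.

0.501 km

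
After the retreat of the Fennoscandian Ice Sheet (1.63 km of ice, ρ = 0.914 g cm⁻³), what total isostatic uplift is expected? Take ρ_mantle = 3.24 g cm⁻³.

0.46 km

Removing the load lets mantle flow back in; uplift u satisfies ρ_ice t = ρ_m u.
u = t ρ_ice/ρ_m = 1.63 km × 0.914/3.24 = 0.46 km.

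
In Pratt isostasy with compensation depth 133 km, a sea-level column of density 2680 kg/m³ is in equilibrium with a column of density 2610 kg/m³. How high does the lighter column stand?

ρ_ref D = ρ (D + h) → h = D (ρ_ref − ρ)/ρ.
h = 133 km × (2680 − 2610)/2610 = 3.57 km.

3.57 km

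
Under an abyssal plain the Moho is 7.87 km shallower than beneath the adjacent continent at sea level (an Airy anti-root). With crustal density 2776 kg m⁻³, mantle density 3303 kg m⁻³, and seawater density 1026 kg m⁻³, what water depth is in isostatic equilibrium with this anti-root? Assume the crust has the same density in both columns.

2.37 km

Replacing a thickness d of crust by seawater at the top must be balanced by replacing crust with mantle at the base: d (ρ_c − ρ_w) = a (ρ_m − ρ_c).
d = a (ρ_m − ρ_c)/(ρ_c − ρ_w) = 7.87 km × 527/1750 = 2.37 km.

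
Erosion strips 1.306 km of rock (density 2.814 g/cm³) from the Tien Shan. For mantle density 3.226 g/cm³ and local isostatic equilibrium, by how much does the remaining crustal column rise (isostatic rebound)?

Unloading: uplift u = e ρ_c/ρ_m = 1.306 km × 2.814/3.226 = 1.14 km.

1.14 km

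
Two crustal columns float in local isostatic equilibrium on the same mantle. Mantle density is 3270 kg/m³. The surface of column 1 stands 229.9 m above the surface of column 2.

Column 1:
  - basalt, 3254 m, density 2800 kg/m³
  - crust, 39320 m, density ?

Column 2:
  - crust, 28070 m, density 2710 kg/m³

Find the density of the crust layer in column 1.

Take the compensation level at the base of the deeper column (depth z_c below the surface of column 1) and equate Σ ρ_i t_i down to z_c; mantle fills any gap and the z_c terms cancel.
Column 1: 3254×2800 + 39320×ρ + (z_c − 42574)×3270
Column 2: 229.9×0 + 28070×2710 + (z_c − 229.9 − 28070)×3270
The z_c×3270 term appears on both sides and cancels. Collect the known terms of each column as K = Σ(ρt)_known − 3270 × (depth of known layers): K_1 = 9111200 − 3270×42574 = −130105780; K_2 = 76069700 − 3270×(229.9 + 28070) = −16470973.
Balance: K_1 + 39320×ρ = K_2, so ρ = (K_2 − K_1)/39320 = 113635000/39320 = 2890 kg/m³.

2890 kg/m³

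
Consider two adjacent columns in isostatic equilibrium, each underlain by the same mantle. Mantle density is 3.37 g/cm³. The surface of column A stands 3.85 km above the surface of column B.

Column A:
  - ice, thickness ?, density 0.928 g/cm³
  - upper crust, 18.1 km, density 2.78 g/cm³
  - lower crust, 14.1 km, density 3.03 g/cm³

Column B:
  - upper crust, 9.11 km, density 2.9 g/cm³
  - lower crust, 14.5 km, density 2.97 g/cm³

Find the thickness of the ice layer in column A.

3.11 km

Take the compensation level at the base of the deeper column (depth z_c below the surface of column A) and equate Σ ρ_i t_i down to z_c; mantle fills any gap and the z_c terms cancel.
Column A: x×0.928 + 18.1×2.78 + 14.1×3.03 + (z_c − 32.2 − x)×3.37
Column B: 3.85×0 + 9.11×2.9 + 14.5×2.97 + (z_c − 3.85 − 23.61)×3.37
The z_c×3.37 term appears on both sides and cancels. Collect the known terms of each column as K = Σ(ρt)_known − 3.37 × (depth of known layers): K_A = 93.041 − 3.37×32.2 = −15.473; K_B = 69.484 − 3.37×(3.85 + 23.61) = −23.0562.
Balance: K_A − x×(3.37 − 0.928) = K_B, so x = (K_A − K_B)/(3.37 − 0.928) = 7.5832/2.442 = 3.11 km.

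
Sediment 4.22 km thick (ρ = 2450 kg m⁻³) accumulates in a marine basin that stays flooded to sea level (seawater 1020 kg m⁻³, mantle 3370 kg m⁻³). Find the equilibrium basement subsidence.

2.57 km

Submarine loading: the sediment displaces seawater, and the subsidence is in turn flooded, so s (ρ_m − ρ_w) = t (ρ_sed − ρ_w).
s = 4.22 km × (2450 − 1020) / (3370 − 1020) = 2.57 km.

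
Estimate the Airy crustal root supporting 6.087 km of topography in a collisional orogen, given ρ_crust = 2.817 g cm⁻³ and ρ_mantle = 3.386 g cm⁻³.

30.1 km

In Airy isostatic equilibrium: the weight of the topography is balanced by the buoyancy of the root, ρ_c h = (ρ_m − ρ_c) r.
r = h · ρ_c / (ρ_m − ρ_c) = 6.087 km × 2.817 / (3.386 − 2.817) = 30.1 km.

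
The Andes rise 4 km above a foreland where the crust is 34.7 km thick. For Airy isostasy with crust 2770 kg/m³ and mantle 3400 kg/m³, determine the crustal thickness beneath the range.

Root depth r = h ρ_c / (ρ_m − ρ_c) = 4 km × 2770 / 630 = 17.59 km.
Total thickness = T + h + r = 34.7 km + 4 km + 17.59 km = 56.3 km.

56.3 km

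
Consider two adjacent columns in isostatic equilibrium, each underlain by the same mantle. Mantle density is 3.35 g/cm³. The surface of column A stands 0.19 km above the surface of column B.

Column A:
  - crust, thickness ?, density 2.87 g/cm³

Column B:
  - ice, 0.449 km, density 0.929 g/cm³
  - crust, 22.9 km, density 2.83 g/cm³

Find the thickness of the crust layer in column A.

Take the compensation level at the base of the deeper column (depth z_c below the surface of column A) and equate Σ ρ_i t_i down to z_c; mantle fills any gap and the z_c terms cancel.
Column A: x×2.87 + (z_c − 0 − x)×3.35
Column B: 0.19×0 + 0.449×0.929 + 22.9×2.83 + (z_c − 0.19 − 23.349)×3.35
The z_c×3.35 term appears on both sides and cancels. Collect the known terms of each column as K = Σ(ρt)_known − 3.35 × (depth of known layers): K_A = 0 − 3.35×0 = 0; K_B = 65.224121 − 3.35×(0.19 + 23.349) = −13.631529.
Balance: K_A − x×(3.35 − 2.87) = K_B, so x = (K_A − K_B)/(3.35 − 2.87) = 13.6315/0.48 = 28.4 km.

28.4 km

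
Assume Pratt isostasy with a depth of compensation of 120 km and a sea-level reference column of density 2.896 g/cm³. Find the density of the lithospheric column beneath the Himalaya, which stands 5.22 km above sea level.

2.78 g/cm³

Pratt balance: ρ_ref D = ρ (D + h).
ρ = ρ_ref D/(D + h) = 2.896 × 120 km/(120 km + 5.22 km) = 2.78 g/cm³.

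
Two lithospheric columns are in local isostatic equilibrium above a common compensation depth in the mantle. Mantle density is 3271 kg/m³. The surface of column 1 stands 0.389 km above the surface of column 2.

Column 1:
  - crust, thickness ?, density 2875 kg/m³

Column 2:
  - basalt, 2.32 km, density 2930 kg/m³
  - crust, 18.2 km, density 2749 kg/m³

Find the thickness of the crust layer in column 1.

29.2 km

Take the compensation level at the base of the deeper column (depth z_c below the surface of column 1) and equate Σ ρ_i t_i down to z_c; mantle fills any gap and the z_c terms cancel.
Column 1: x×2875 + (z_c − 0 − x)×3271
Column 2: 0.389×0 + 2.32×2930 + 18.2×2749 + (z_c − 0.389 − 20.52)×3271
The z_c×3271 term appears on both sides and cancels. Collect the known terms of each column as K = Σ(ρt)_known − 3271 × (depth of known layers): K_1 = 0 − 3271×0 = 0; K_2 = 56829.4 − 3271×(0.389 + 20.52) = −11563.939.
Balance: K_1 − x×(3271 − 2875) = K_2, so x = (K_1 − K_2)/(3271 − 2875) = 11563.9/396 = 29.2 km.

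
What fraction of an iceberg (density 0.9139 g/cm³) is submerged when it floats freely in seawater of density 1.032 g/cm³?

0.886

Submerged fraction = ρ_obj/ρ_fluid = 0.9139/1.032 = 0.886.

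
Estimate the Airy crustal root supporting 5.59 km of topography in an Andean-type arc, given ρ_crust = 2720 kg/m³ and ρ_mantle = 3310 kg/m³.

25.8 km

Isostatic balance requires: the weight of the topography is balanced by the buoyancy of the root, ρ_c h = (ρ_m − ρ_c) r.
r = h · ρ_c / (ρ_m − ρ_c) = 5.59 km × 2720 / (3310 − 2720) = 25.8 km.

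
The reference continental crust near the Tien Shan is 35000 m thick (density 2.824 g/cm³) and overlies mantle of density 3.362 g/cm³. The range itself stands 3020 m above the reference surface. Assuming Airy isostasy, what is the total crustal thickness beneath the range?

53900 m

Root depth r = h ρ_c / (ρ_m − ρ_c) = 3020 m × 2.824 / 0.538 = 15850 m.
Total thickness = T + h + r = 35000 m + 3020 m + 15850 m = 53900 m.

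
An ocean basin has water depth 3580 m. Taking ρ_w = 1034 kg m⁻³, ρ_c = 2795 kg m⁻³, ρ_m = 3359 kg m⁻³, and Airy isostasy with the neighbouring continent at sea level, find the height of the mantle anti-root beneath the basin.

11200 m

In Airy isostatic equilibrium: replacing crust with seawater at the top is compensated by replacing crust with mantle at the base: d (ρ_c − ρ_w) = a (ρ_m − ρ_c).
a = d (ρ_c − ρ_w)/(ρ_m − ρ_c) = 3580 m × 1761/564 = 11200 m.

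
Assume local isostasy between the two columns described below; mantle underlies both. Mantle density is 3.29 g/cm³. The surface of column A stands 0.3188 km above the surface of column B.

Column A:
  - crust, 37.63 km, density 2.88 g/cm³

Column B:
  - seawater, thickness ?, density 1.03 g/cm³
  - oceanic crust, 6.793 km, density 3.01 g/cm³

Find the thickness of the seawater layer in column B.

Take the compensation level at the base of the deeper column (depth z_c below the surface of column A) and equate Σ ρ_i t_i down to z_c; mantle fills any gap and the z_c terms cancel.
Column A: 37.63×2.88 + (z_c − 37.63)×3.29
Column B: 0.3188×0 + x×1.03 + 6.793×3.01 + (z_c − 0.3188 − 6.793 − x)×3.29
The z_c×3.29 term appears on both sides and cancels. Collect the known terms of each column as K = Σ(ρt)_known − 3.29 × (depth of known layers): K_A = 108.3744 − 3.29×37.63 = −15.4283; K_B = 20.44693 − 3.29×(0.3188 + 6.793) = −2.950892.
Balance: K_A = K_B − x×(3.29 − 1.03), so x = (K_B − K_A)/(3.29 − 1.03) = 12.4774/2.26 = 5.52 km.

5.52 km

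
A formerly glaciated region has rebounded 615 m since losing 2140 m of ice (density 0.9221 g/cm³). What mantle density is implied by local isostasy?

ρ_m = ρ_ice t / u = 0.9221 × 2140 m/615 m = 3.21 g/cm³.

3.21 g/cm³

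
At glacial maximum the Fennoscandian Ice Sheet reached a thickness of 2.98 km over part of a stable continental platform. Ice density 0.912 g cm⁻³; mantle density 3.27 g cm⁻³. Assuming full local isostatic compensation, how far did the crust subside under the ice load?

By Archimedes' principle applied to the lithosphere: the ice load ρ_ice t is balanced by mantle displaced below, ρ_m s.
s = t ρ_ice / ρ_m = 2.98 km × 0.912/3.27 = 0.831 km.

0.831 km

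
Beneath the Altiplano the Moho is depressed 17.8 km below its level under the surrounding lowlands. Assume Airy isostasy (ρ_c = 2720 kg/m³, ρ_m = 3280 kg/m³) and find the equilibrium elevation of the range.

For local isostatic compensation: ρ_c h = (ρ_m − ρ_c) r.
h = r (ρ_m − ρ_c) / ρ_c = 17.8 km × (3280 − 2720) / 2720 = 3.66 km.

3.66 km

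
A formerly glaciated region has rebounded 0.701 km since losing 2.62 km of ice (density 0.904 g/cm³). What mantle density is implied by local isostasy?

ρ_m = ρ_ice t / u = 0.904 × 2.62 km/0.701 km = 3.38 g/cm³.

3.38 g/cm³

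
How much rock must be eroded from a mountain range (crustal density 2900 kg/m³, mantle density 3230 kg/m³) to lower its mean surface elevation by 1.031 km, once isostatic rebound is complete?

Net drop Δ = e − u = e − e ρ_c/ρ_m = e (ρ_m − ρ_c)/ρ_m.
e = Δ ρ_m/(ρ_m − ρ_c) = 1.031 km × 3230/330 = 10.1 km.

10.1 km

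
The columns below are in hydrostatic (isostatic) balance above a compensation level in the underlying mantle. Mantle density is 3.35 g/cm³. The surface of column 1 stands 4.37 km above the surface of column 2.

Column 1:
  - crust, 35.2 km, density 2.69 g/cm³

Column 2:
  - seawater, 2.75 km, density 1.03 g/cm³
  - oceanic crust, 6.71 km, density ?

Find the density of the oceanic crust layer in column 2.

Take the compensation level at the base of the deeper column (depth z_c below the surface of column 1) and equate Σ ρ_i t_i down to z_c; mantle fills any gap and the z_c terms cancel.
Column 1: 35.2×2.69 + (z_c − 35.2)×3.35
Column 2: 4.37×0 + 2.75×1.03 + 6.71×ρ + (z_c − 4.37 − 9.46)×3.35
The z_c×3.35 term appears on both sides and cancels. Collect the known terms of each column as K = Σ(ρt)_known − 3.35 × (depth of known layers): K_1 = 94.688 − 3.35×35.2 = −23.232; K_2 = 2.8325 − 3.35×(4.37 + 9.46) = −43.498.
Balance: K_1 = K_2 + 6.71×ρ, so ρ = (K_1 − K_2)/6.71 = 20.266/6.71 = 3.02 g/cm³.

3.02 g/cm³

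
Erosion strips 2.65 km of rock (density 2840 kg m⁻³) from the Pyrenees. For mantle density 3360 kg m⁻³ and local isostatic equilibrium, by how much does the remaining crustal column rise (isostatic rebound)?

2.24 km

Unloading: uplift u = e ρ_c/ρ_m = 2.65 km × 2840/3360 = 2.24 km.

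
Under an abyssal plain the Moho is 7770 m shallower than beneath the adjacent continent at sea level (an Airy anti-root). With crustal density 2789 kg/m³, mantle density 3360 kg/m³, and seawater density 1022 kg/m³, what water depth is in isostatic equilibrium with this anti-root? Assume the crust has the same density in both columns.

Replacing a thickness d of crust by seawater at the top must be balanced by replacing crust with mantle at the base: d (ρ_c − ρ_w) = a (ρ_m − ρ_c).
d = a (ρ_m − ρ_c)/(ρ_c − ρ_w) = 7770 m × 571/1767 = 2510 m.

2510 m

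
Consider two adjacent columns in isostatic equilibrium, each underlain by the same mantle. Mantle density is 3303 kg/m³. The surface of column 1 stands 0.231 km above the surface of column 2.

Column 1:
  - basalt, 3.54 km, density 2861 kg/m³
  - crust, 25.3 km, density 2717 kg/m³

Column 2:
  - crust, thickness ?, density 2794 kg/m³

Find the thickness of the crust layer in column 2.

30.7 km

Take the compensation level at the base of the deeper column (depth z_c below the surface of column 1) and equate Σ ρ_i t_i down to z_c; mantle fills any gap and the z_c terms cancel.
Column 1: 3.54×2861 + 25.3×2717 + (z_c − 28.84)×3303
Column 2: 0.231×0 + x×2794 + (z_c − 0.231 − 0 − x)×3303
The z_c×3303 term appears on both sides and cancels. Collect the known terms of each column as K = Σ(ρt)_known − 3303 × (depth of known layers): K_1 = 78868.04 − 3303×28.84 = −16390.48; K_2 = 0 − 3303×(0.231 + 0) = −762.993.
Balance: K_1 = K_2 − x×(3303 − 2794), so x = (K_2 − K_1)/(3303 − 2794) = 15627.5/509 = 30.7 km.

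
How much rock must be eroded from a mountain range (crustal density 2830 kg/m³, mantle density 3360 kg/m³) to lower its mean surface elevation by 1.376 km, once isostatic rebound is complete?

8.72 km

Net drop Δ = e − u = e − e ρ_c/ρ_m = e (ρ_m − ρ_c)/ρ_m.
e = Δ ρ_m/(ρ_m − ρ_c) = 1.376 km × 3360/530 = 8.72 km.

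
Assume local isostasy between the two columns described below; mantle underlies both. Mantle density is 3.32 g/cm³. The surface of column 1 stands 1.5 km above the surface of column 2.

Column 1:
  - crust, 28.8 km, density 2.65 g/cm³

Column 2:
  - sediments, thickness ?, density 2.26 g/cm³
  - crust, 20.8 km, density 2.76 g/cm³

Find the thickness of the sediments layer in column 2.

Take the compensation level at the base of the deeper column (depth z_c below the surface of column 1) and equate Σ ρ_i t_i down to z_c; mantle fills any gap and the z_c terms cancel.
Column 1: 28.8×2.65 + (z_c − 28.8)×3.32
Column 2: 1.5×0 + x×2.26 + 20.8×2.76 + (z_c − 1.5 − 20.8 − x)×3.32
The z_c×3.32 term appears on both sides and cancels. Collect the known terms of each column as K = Σ(ρt)_known − 3.32 × (depth of known layers): K_1 = 76.32 − 3.32×28.8 = −19.296; K_2 = 57.408 − 3.32×(1.5 + 20.8) = −16.628.
Balance: K_1 = K_2 − x×(3.32 − 2.26), so x = (K_2 − K_1)/(3.32 − 2.26) = 2.668/1.06 = 2.52 km.

2.52 km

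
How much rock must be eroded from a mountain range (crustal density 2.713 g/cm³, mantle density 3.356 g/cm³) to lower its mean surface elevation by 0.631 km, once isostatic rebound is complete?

Net drop Δ = e − u = e − e ρ_c/ρ_m = e (ρ_m − ρ_c)/ρ_m.
e = Δ ρ_m/(ρ_m − ρ_c) = 0.631 km × 3.356/0.643 = 3.29 km.

3.29 km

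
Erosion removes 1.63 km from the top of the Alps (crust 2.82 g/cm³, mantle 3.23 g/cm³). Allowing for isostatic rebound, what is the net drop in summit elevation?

0.207 km

Rebound u = e ρ_c/ρ_m = 1.63 km × 2.82/3.23 = 1.423 km.
Net surface drop = e − u = 1.63 km − 1.423 km = e (ρ_m − ρ_c)/ρ_m = 0.207 km.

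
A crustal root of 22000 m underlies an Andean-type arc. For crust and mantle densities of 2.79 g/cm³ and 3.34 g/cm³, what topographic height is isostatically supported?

By Archimedes' principle applied to the lithosphere: ρ_c h = (ρ_m − ρ_c) r.
h = r (ρ_m − ρ_c) / ρ_c = 22000 m × (3.34 − 2.79) / 2.79 = 4340 m.

4340 m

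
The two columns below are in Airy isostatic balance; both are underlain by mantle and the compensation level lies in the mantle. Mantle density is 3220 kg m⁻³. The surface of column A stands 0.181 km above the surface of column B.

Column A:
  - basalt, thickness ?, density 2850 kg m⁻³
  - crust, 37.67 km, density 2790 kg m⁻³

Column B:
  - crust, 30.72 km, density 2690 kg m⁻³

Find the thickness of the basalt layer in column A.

1.8 km

Take the compensation level at the base of the deeper column (depth z_c below the surface of column A) and equate Σ ρ_i t_i down to z_c; mantle fills any gap and the z_c terms cancel.
Column A: x×2850 + 37.67×2790 + (z_c − 37.67 − x)×3220
Column B: 0.181×0 + 30.72×2690 + (z_c − 0.181 − 30.72)×3220
The z_c×3220 term appears on both sides and cancels. Collect the known terms of each column as K = Σ(ρt)_known − 3220 × (depth of known layers): K_A = 105099.3 − 3220×37.67 = −16198.1; K_B = 82636.8 − 3220×(0.181 + 30.72) = −16864.42.
Balance: K_A − x×(3220 − 2850) = K_B, so x = (K_A − K_B)/(3220 − 2850) = 666.32/370 = 1.8 km.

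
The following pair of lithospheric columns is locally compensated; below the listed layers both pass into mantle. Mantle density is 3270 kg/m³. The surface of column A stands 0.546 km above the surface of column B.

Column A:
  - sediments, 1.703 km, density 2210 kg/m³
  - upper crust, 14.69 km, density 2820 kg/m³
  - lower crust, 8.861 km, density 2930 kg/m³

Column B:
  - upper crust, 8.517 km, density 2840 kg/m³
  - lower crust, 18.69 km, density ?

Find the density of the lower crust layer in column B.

2950 kg/m³

Take the compensation level at the base of the deeper column (depth z_c below the surface of column A) and equate Σ ρ_i t_i down to z_c; mantle fills any gap and the z_c terms cancel.
Column A: 1.703×2210 + 14.69×2820 + 8.861×2930 + (z_c − 25.254)×3270
Column B: 0.546×0 + 8.517×2840 + 18.69×ρ + (z_c − 0.546 − 27.207)×3270
The z_c×3270 term appears on both sides and cancels. Collect the known terms of each column as K = Σ(ρt)_known − 3270 × (depth of known layers): K_A = 71152.16 − 3270×25.254 = −11428.42; K_B = 24188.28 − 3270×(0.546 + 27.207) = −66564.03.
Balance: K_A = K_B + 18.69×ρ, so ρ = (K_A − K_B)/18.69 = 55135.6/18.69 = 2950 kg/m³.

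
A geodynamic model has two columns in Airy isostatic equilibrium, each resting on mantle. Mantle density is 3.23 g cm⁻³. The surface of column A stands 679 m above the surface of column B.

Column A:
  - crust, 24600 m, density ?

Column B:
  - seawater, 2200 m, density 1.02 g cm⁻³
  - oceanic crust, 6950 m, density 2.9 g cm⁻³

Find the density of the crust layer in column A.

Take the compensation level at the base of the deeper column (depth z_c below the surface of column A) and equate Σ ρ_i t_i down to z_c; mantle fills any gap and the z_c terms cancel.
Column A: 24600×ρ + (z_c − 24600)×3.23
Column B: 679×0 + 2200×1.02 + 6950×2.9 + (z_c − 679 − 9150)×3.23
The z_c×3.23 term appears on both sides and cancels. Collect the known terms of each column as K = Σ(ρt)_known − 3.23 × (depth of known layers): K_A = 0 − 3.23×24600 = −79458; K_B = 22399 − 3.23×(679 + 9150) = −9348.67.
Balance: K_A + 24600×ρ = K_B, so ρ = (K_B − K_A)/24600 = 70109.3/24600 = 2.85 g cm⁻³.

2.85 g cm⁻³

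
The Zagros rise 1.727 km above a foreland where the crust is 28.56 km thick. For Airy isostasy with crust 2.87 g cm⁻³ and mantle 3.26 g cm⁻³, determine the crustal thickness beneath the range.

43 km

Root depth r = h ρ_c / (ρ_m − ρ_c) = 1.727 km × 2.87 / 0.39 = 12.71 km.
Total thickness = T + h + r = 28.56 km + 1.727 km + 12.71 km = 43 km.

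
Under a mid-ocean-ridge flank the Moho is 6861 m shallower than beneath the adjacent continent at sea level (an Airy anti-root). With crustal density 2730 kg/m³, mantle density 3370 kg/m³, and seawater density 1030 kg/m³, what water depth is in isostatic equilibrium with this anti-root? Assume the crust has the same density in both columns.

2580 m

Replacing a thickness d of crust by seawater at the top must be balanced by replacing crust with mantle at the base: d (ρ_c − ρ_w) = a (ρ_m − ρ_c).
d = a (ρ_m − ρ_c)/(ρ_c − ρ_w) = 6861 m × 640/1700 = 2580 m.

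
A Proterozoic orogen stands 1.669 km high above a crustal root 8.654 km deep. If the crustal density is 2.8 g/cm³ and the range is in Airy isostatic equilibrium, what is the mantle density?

Airy balance: ρ_c h = (ρ_m − ρ_c) r → ρ_m = ρ_c (1 + h/r).
ρ_m = 2.8 × (1 + 1.669 km/8.654 km) = 3.34 g/cm³.

3.34 g/cm³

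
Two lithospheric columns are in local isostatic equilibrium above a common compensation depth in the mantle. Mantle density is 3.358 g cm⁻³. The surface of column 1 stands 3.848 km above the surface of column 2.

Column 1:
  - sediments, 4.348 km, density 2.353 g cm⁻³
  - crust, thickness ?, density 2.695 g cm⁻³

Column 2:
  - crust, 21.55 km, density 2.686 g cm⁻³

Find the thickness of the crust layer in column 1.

Take the compensation level at the base of the deeper column (depth z_c below the surface of column 1) and equate Σ ρ_i t_i down to z_c; mantle fills any gap and the z_c terms cancel.
Column 1: 4.348×2.353 + x×2.695 + (z_c − 4.348 − x)×3.358
Column 2: 3.848×0 + 21.55×2.686 + (z_c − 3.848 − 21.55)×3.358
The z_c×3.358 term appears on both sides and cancels. Collect the known terms of each column as K = Σ(ρt)_known − 3.358 × (depth of known layers): K_1 = 10.230844 − 3.358×4.348 = −4.36974; K_2 = 57.8833 − 3.358×(3.848 + 21.55) = −27.403184.
Balance: K_1 − x×(3.358 − 2.695) = K_2, so x = (K_1 − K_2)/(3.358 − 2.695) = 23.0334/0.663 = 34.7 km.

34.7 km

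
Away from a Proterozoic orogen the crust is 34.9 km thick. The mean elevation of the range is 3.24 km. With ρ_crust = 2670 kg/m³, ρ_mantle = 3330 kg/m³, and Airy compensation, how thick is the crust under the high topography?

Root depth r = h ρ_c / (ρ_m − ρ_c) = 3.24 km × 2670 / 660 = 13.11 km.
Total thickness = T + h + r = 34.9 km + 3.24 km + 13.11 km = 51.2 km.

51.2 km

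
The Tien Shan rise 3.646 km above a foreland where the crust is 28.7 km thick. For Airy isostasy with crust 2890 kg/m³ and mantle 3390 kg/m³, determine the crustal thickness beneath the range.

53.4 km

Root depth r = h ρ_c / (ρ_m − ρ_c) = 3.646 km × 2890 / 500 = 21.07 km.
Total thickness = T + h + r = 28.7 km + 3.646 km + 21.07 km = 53.4 km.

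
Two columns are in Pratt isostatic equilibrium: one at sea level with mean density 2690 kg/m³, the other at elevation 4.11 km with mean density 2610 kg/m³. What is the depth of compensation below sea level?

134 km

ρ_ref D = ρ (D + h) → D (ρ_ref − ρ) = ρ h.
D = ρ h/(ρ_ref − ρ) = 2610 × 4.11 km/(2690 − 2610) = 134 km.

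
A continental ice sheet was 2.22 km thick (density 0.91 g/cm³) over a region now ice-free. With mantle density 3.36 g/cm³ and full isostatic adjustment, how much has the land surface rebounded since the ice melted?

0.601 km

Removing the load lets mantle flow back in; uplift u satisfies ρ_ice t = ρ_m u.
u = t ρ_ice/ρ_m = 2.22 km × 0.91/3.36 = 0.601 km.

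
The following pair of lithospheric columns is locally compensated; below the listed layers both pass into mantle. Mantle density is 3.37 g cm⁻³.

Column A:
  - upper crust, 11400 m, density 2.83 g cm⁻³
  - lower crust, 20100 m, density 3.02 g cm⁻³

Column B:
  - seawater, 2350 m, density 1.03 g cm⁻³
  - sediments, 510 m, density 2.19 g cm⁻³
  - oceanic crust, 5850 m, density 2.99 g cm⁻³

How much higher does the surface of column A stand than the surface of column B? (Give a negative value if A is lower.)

1440 m

For any compensation level in the mantle, the mantle terms cancel and isostasy reduces to e = (Σt_A − Σt_B) − (Σ(ρt)_A − Σ(ρt)_B) / ρ_m.
Σt_A = 31500 m; Σt_B = 8710 m; Σ(ρt)_A = 92964; Σ(ρt)_B = 21028.9 (in m·g cm⁻³).
e = (31500 − 8710) − (92964 − 21028.9) / 3.37 = 1440 m.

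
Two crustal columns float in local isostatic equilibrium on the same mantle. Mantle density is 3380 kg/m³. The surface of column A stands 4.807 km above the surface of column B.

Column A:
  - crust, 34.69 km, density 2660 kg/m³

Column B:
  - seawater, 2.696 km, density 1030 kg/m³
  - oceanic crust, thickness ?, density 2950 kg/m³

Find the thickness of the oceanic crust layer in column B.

Take the compensation level at the base of the deeper column (depth z_c below the surface of column A) and equate Σ ρ_i t_i down to z_c; mantle fills any gap and the z_c terms cancel.
Column A: 34.69×2660 + (z_c − 34.69)×3380
Column B: 4.807×0 + 2.696×1030 + x×2950 + (z_c − 4.807 − 2.696 − x)×3380
The z_c×3380 term appears on both sides and cancels. Collect the known terms of each column as K = Σ(ρt)_known − 3380 × (depth of known layers): K_A = 92275.4 − 3380×34.69 = −24976.8; K_B = 2776.88 − 3380×(4.807 + 2.696) = −22583.26.
Balance: K_A = K_B − x×(3380 − 2950), so x = (K_B − K_A)/(3380 − 2950) = 2393.54/430 = 5.57 km.

5.57 km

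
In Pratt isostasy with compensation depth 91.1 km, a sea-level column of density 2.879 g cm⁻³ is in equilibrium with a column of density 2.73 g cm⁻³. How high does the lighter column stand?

4.97 km

ρ_ref D = ρ (D + h) → h = D (ρ_ref − ρ)/ρ.
h = 91.1 km × (2.879 − 2.73)/2.73 = 4.97 km.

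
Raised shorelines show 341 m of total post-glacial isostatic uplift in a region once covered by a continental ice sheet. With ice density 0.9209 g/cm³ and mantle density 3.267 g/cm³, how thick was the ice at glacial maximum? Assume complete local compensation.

u = t ρ_ice/ρ_m → t = u ρ_m/ρ_ice = 341 m × 3.267/0.9209 = 1210 m.

1210 m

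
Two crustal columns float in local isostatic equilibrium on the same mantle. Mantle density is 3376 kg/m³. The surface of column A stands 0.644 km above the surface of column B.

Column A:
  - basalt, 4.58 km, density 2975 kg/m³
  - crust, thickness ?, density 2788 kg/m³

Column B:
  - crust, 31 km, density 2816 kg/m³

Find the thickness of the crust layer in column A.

Take the compensation level at the base of the deeper column (depth z_c below the surface of column A) and equate Σ ρ_i t_i down to z_c; mantle fills any gap and the z_c terms cancel.
Column A: 4.58×2975 + x×2788 + (z_c − 4.58 − x)×3376
Column B: 0.644×0 + 31×2816 + (z_c − 0.644 − 31)×3376
The z_c×3376 term appears on both sides and cancels. Collect the known terms of each column as K = Σ(ρt)_known − 3376 × (depth of known layers): K_A = 13625.5 − 3376×4.58 = −1836.58; K_B = 87296 − 3376×(0.644 + 31) = −19534.144.
Balance: K_A − x×(3376 − 2788) = K_B, so x = (K_A − K_B)/(3376 − 2788) = 17697.6/588 = 30.1 km.

30.1 km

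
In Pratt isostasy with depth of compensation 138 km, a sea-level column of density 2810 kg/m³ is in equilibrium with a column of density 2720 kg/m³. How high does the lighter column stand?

ρ_ref D = ρ (D + h) → h = D (ρ_ref − ρ)/ρ.
h = 138 km × (2810 − 2720)/2720 = 4.57 km.

4.57 km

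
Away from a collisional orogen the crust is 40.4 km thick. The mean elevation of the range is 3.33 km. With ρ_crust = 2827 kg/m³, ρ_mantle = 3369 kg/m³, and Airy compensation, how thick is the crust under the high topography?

61.1 km

Root depth r = h ρ_c / (ρ_m − ρ_c) = 3.33 km × 2827 / 542 = 17.37 km.
Total thickness = T + h + r = 40.4 km + 3.33 km + 17.37 km = 61.1 km.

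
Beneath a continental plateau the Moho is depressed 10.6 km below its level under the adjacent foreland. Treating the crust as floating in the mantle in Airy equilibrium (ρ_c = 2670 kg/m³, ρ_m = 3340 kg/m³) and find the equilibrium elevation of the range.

For local isostatic compensation: ρ_c h = (ρ_m − ρ_c) r.
h = r (ρ_m − ρ_c) / ρ_c = 10.6 km × (3340 − 2670) / 2670 = 2.66 km.

2.66 km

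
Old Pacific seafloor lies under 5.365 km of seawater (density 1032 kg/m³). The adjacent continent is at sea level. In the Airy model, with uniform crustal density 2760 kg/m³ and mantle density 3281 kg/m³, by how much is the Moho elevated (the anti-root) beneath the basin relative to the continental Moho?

By Archimedes' principle applied to the lithosphere: replacing crust with seawater at the top is compensated by replacing crust with mantle at the base: d (ρ_c − ρ_w) = a (ρ_m − ρ_c).
a = d (ρ_c − ρ_w)/(ρ_m − ρ_c) = 5.365 km × 1728/521 = 17.8 km.

17.8 km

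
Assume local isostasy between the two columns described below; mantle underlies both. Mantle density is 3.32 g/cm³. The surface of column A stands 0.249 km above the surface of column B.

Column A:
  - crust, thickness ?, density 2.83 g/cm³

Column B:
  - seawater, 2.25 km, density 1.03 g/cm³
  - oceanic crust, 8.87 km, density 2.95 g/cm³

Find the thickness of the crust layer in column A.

Take the compensation level at the base of the deeper column (depth z_c below the surface of column A) and equate Σ ρ_i t_i down to z_c; mantle fills any gap and the z_c terms cancel.
Column A: x×2.83 + (z_c − 0 − x)×3.32
Column B: 0.249×0 + 2.25×1.03 + 8.87×2.95 + (z_c − 0.249 − 11.12)×3.32
The z_c×3.32 term appears on both sides and cancels. Collect the known terms of each column as K = Σ(ρt)_known − 3.32 × (depth of known layers): K_A = 0 − 3.32×0 = 0; K_B = 28.484 − 3.32×(0.249 + 11.12) = −9.26108.
Balance: K_A − x×(3.32 − 2.83) = K_B, so x = (K_A − K_B)/(3.32 − 2.83) = 9.26108/0.49 = 18.9 km.

18.9 km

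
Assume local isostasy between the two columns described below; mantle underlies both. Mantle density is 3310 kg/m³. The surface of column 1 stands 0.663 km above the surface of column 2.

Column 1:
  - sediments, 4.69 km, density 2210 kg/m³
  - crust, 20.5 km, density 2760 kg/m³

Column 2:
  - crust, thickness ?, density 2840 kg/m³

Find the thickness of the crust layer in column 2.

Take the compensation level at the base of the deeper column (depth z_c below the surface of column 1) and equate Σ ρ_i t_i down to z_c; mantle fills any gap and the z_c terms cancel.
Column 1: 4.69×2210 + 20.5×2760 + (z_c − 25.19)×3310
Column 2: 0.663×0 + x×2840 + (z_c − 0.663 − 0 − x)×3310
The z_c×3310 term appears on both sides and cancels. Collect the known terms of each column as K = Σ(ρt)_known − 3310 × (depth of known layers): K_1 = 66944.9 − 3310×25.19 = −16434; K_2 = 0 − 3310×(0.663 + 0) = −2194.53.
Balance: K_1 = K_2 − x×(3310 − 2840), so x = (K_2 − K_1)/(3310 − 2840) = 14239.5/470 = 30.3 km.

30.3 km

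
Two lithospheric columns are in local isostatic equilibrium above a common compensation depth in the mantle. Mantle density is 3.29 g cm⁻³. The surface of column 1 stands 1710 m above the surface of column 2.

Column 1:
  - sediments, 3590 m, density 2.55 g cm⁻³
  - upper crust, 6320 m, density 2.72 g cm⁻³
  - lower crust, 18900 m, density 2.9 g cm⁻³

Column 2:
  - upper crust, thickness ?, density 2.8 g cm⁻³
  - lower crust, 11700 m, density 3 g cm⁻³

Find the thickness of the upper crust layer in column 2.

Take the compensation level at the base of the deeper column (depth z_c below the surface of column 1) and equate Σ ρ_i t_i down to z_c; mantle fills any gap and the z_c terms cancel.
Column 1: 3590×2.55 + 6320×2.72 + 18900×2.9 + (z_c − 28810)×3.29
Column 2: 1710×0 + x×2.8 + 11700×3 + (z_c − 1710 − 11700 − x)×3.29
The z_c×3.29 term appears on both sides and cancels. Collect the known terms of each column as K = Σ(ρt)_known − 3.29 × (depth of known layers): K_1 = 81154.9 − 3.29×28810 = −13630; K_2 = 35100 − 3.29×(1710 + 11700) = −9018.9.
Balance: K_1 = K_2 − x×(3.29 − 2.8), so x = (K_2 − K_1)/(3.29 − 2.8) = 4611.1/0.49 = 9410 m.

9410 m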